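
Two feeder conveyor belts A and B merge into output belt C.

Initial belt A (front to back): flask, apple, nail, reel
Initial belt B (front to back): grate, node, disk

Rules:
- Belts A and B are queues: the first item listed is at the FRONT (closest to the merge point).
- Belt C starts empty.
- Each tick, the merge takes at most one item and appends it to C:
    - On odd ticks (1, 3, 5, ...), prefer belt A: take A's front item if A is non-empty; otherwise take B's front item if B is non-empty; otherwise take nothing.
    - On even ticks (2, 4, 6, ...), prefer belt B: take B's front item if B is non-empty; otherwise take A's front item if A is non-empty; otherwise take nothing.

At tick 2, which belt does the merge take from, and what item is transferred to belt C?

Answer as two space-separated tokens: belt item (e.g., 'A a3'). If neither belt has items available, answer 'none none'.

Tick 1: prefer A, take flask from A; A=[apple,nail,reel] B=[grate,node,disk] C=[flask]
Tick 2: prefer B, take grate from B; A=[apple,nail,reel] B=[node,disk] C=[flask,grate]

Answer: B grate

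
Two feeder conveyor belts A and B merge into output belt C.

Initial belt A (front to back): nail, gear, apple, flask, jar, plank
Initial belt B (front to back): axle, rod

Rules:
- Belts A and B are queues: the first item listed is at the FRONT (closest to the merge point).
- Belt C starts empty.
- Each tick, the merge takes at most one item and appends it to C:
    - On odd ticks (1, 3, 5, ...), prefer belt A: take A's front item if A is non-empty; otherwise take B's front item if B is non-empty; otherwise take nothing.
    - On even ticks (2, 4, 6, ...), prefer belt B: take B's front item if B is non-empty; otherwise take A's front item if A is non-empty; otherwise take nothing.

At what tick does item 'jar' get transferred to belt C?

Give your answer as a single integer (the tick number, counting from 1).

Tick 1: prefer A, take nail from A; A=[gear,apple,flask,jar,plank] B=[axle,rod] C=[nail]
Tick 2: prefer B, take axle from B; A=[gear,apple,flask,jar,plank] B=[rod] C=[nail,axle]
Tick 3: prefer A, take gear from A; A=[apple,flask,jar,plank] B=[rod] C=[nail,axle,gear]
Tick 4: prefer B, take rod from B; A=[apple,flask,jar,plank] B=[-] C=[nail,axle,gear,rod]
Tick 5: prefer A, take apple from A; A=[flask,jar,plank] B=[-] C=[nail,axle,gear,rod,apple]
Tick 6: prefer B, take flask from A; A=[jar,plank] B=[-] C=[nail,axle,gear,rod,apple,flask]
Tick 7: prefer A, take jar from A; A=[plank] B=[-] C=[nail,axle,gear,rod,apple,flask,jar]

Answer: 7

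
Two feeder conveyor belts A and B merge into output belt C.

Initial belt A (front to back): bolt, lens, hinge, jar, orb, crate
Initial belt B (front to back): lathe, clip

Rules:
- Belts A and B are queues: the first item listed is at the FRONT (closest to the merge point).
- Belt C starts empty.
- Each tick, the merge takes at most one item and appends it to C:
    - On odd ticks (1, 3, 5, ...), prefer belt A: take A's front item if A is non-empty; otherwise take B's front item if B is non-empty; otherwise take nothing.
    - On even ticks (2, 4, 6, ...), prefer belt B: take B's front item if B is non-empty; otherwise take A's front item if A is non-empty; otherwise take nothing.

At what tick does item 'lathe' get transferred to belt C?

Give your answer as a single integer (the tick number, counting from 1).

Answer: 2

Derivation:
Tick 1: prefer A, take bolt from A; A=[lens,hinge,jar,orb,crate] B=[lathe,clip] C=[bolt]
Tick 2: prefer B, take lathe from B; A=[lens,hinge,jar,orb,crate] B=[clip] C=[bolt,lathe]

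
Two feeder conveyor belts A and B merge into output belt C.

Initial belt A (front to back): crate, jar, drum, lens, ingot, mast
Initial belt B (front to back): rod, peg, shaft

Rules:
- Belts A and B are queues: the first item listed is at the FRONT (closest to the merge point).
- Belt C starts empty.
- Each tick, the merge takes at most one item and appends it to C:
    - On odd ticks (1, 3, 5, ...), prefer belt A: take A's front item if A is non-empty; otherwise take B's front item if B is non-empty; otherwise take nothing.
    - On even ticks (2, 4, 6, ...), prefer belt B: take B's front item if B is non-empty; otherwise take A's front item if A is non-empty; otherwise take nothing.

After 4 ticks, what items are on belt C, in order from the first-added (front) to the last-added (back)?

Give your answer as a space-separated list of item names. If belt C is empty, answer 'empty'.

Tick 1: prefer A, take crate from A; A=[jar,drum,lens,ingot,mast] B=[rod,peg,shaft] C=[crate]
Tick 2: prefer B, take rod from B; A=[jar,drum,lens,ingot,mast] B=[peg,shaft] C=[crate,rod]
Tick 3: prefer A, take jar from A; A=[drum,lens,ingot,mast] B=[peg,shaft] C=[crate,rod,jar]
Tick 4: prefer B, take peg from B; A=[drum,lens,ingot,mast] B=[shaft] C=[crate,rod,jar,peg]

Answer: crate rod jar peg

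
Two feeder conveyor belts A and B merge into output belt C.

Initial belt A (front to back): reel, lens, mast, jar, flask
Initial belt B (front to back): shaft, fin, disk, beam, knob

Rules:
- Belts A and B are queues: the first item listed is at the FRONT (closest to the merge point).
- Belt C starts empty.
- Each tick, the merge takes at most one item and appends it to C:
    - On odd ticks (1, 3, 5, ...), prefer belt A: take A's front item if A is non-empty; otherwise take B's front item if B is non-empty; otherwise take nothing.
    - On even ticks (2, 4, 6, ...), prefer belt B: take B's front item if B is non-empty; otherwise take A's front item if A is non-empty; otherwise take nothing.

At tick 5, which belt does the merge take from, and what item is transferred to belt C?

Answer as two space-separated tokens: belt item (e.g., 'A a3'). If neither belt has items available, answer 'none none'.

Answer: A mast

Derivation:
Tick 1: prefer A, take reel from A; A=[lens,mast,jar,flask] B=[shaft,fin,disk,beam,knob] C=[reel]
Tick 2: prefer B, take shaft from B; A=[lens,mast,jar,flask] B=[fin,disk,beam,knob] C=[reel,shaft]
Tick 3: prefer A, take lens from A; A=[mast,jar,flask] B=[fin,disk,beam,knob] C=[reel,shaft,lens]
Tick 4: prefer B, take fin from B; A=[mast,jar,flask] B=[disk,beam,knob] C=[reel,shaft,lens,fin]
Tick 5: prefer A, take mast from A; A=[jar,flask] B=[disk,beam,knob] C=[reel,shaft,lens,fin,mast]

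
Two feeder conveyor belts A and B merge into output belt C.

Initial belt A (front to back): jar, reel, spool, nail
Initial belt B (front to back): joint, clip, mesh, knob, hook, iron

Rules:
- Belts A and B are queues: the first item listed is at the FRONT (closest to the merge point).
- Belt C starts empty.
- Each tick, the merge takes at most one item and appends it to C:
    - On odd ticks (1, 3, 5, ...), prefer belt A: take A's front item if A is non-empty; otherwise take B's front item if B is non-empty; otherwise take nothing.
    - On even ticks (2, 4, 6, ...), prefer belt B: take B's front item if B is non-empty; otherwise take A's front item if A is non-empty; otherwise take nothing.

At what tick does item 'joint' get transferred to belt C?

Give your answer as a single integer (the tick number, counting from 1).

Tick 1: prefer A, take jar from A; A=[reel,spool,nail] B=[joint,clip,mesh,knob,hook,iron] C=[jar]
Tick 2: prefer B, take joint from B; A=[reel,spool,nail] B=[clip,mesh,knob,hook,iron] C=[jar,joint]

Answer: 2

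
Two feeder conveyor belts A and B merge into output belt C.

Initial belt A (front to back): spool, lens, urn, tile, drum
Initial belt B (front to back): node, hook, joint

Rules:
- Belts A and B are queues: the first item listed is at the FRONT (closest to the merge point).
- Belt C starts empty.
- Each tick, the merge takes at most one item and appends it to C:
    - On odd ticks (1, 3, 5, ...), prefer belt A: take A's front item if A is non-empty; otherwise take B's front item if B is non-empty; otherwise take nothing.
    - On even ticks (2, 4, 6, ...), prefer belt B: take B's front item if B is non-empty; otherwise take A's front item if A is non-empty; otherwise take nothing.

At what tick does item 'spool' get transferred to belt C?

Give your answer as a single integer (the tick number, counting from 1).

Answer: 1

Derivation:
Tick 1: prefer A, take spool from A; A=[lens,urn,tile,drum] B=[node,hook,joint] C=[spool]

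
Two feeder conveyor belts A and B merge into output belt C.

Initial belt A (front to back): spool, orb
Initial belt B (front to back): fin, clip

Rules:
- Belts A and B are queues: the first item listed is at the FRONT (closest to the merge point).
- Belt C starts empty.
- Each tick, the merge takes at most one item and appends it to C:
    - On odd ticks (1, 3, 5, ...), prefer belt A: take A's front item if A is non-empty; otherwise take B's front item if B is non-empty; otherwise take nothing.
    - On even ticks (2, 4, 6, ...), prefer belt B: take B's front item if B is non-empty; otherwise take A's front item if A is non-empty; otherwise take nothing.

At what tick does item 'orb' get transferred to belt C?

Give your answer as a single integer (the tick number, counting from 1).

Answer: 3

Derivation:
Tick 1: prefer A, take spool from A; A=[orb] B=[fin,clip] C=[spool]
Tick 2: prefer B, take fin from B; A=[orb] B=[clip] C=[spool,fin]
Tick 3: prefer A, take orb from A; A=[-] B=[clip] C=[spool,fin,orb]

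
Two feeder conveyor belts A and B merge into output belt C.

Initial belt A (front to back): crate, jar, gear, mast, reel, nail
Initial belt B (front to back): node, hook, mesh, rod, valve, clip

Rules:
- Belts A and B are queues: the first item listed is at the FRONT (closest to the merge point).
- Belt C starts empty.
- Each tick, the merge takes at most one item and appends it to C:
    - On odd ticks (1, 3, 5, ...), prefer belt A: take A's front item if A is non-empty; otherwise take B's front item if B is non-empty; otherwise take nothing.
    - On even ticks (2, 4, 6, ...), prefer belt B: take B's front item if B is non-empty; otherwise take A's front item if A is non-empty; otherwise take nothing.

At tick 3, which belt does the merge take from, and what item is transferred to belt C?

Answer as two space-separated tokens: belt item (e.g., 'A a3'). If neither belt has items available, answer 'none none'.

Tick 1: prefer A, take crate from A; A=[jar,gear,mast,reel,nail] B=[node,hook,mesh,rod,valve,clip] C=[crate]
Tick 2: prefer B, take node from B; A=[jar,gear,mast,reel,nail] B=[hook,mesh,rod,valve,clip] C=[crate,node]
Tick 3: prefer A, take jar from A; A=[gear,mast,reel,nail] B=[hook,mesh,rod,valve,clip] C=[crate,node,jar]

Answer: A jar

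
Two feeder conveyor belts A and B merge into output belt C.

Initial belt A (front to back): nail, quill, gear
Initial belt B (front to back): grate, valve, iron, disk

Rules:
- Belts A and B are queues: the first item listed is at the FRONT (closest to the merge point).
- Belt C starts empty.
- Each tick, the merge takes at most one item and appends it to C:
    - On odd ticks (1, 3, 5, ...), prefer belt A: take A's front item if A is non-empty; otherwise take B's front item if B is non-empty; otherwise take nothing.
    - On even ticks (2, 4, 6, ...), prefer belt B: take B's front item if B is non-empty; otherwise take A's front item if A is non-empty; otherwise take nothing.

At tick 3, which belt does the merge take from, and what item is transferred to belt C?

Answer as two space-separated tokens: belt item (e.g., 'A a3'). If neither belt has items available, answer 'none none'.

Tick 1: prefer A, take nail from A; A=[quill,gear] B=[grate,valve,iron,disk] C=[nail]
Tick 2: prefer B, take grate from B; A=[quill,gear] B=[valve,iron,disk] C=[nail,grate]
Tick 3: prefer A, take quill from A; A=[gear] B=[valve,iron,disk] C=[nail,grate,quill]

Answer: A quill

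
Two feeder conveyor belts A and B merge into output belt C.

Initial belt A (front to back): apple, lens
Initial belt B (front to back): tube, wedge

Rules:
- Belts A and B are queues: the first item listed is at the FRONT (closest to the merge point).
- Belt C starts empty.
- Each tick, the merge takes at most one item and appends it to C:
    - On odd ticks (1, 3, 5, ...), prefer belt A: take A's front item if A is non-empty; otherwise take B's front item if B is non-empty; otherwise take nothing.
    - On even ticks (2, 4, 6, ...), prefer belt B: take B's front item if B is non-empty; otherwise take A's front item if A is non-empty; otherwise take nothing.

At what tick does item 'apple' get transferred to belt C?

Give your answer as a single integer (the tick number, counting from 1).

Tick 1: prefer A, take apple from A; A=[lens] B=[tube,wedge] C=[apple]

Answer: 1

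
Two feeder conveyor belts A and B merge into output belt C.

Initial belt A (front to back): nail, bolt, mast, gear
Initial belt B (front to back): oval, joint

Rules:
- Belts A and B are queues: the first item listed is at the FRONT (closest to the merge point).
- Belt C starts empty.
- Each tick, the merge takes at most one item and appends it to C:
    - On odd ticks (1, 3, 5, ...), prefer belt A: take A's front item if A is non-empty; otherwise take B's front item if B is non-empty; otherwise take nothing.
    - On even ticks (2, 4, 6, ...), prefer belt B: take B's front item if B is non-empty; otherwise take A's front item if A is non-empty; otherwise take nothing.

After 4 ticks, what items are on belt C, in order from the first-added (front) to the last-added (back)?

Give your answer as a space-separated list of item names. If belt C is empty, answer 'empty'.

Answer: nail oval bolt joint

Derivation:
Tick 1: prefer A, take nail from A; A=[bolt,mast,gear] B=[oval,joint] C=[nail]
Tick 2: prefer B, take oval from B; A=[bolt,mast,gear] B=[joint] C=[nail,oval]
Tick 3: prefer A, take bolt from A; A=[mast,gear] B=[joint] C=[nail,oval,bolt]
Tick 4: prefer B, take joint from B; A=[mast,gear] B=[-] C=[nail,oval,bolt,joint]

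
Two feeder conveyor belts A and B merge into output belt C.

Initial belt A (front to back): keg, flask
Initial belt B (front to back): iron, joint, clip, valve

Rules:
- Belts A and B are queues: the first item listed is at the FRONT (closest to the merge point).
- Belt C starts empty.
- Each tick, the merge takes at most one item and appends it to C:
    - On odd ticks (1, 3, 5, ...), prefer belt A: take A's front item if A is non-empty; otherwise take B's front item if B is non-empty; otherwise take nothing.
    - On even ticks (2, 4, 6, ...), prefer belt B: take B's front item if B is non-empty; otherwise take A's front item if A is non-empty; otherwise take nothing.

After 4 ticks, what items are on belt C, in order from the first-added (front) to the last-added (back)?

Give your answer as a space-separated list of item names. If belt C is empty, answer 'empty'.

Answer: keg iron flask joint

Derivation:
Tick 1: prefer A, take keg from A; A=[flask] B=[iron,joint,clip,valve] C=[keg]
Tick 2: prefer B, take iron from B; A=[flask] B=[joint,clip,valve] C=[keg,iron]
Tick 3: prefer A, take flask from A; A=[-] B=[joint,clip,valve] C=[keg,iron,flask]
Tick 4: prefer B, take joint from B; A=[-] B=[clip,valve] C=[keg,iron,flask,joint]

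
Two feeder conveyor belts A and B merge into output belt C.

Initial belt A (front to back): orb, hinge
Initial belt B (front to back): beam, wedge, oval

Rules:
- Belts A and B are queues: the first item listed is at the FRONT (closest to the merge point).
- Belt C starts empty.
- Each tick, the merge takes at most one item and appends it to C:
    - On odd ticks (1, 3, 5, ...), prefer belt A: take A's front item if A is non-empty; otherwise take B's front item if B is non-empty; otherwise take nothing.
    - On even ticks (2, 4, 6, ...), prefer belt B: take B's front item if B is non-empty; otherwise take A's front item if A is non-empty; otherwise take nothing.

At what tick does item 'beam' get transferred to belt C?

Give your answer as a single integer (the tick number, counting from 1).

Answer: 2

Derivation:
Tick 1: prefer A, take orb from A; A=[hinge] B=[beam,wedge,oval] C=[orb]
Tick 2: prefer B, take beam from B; A=[hinge] B=[wedge,oval] C=[orb,beam]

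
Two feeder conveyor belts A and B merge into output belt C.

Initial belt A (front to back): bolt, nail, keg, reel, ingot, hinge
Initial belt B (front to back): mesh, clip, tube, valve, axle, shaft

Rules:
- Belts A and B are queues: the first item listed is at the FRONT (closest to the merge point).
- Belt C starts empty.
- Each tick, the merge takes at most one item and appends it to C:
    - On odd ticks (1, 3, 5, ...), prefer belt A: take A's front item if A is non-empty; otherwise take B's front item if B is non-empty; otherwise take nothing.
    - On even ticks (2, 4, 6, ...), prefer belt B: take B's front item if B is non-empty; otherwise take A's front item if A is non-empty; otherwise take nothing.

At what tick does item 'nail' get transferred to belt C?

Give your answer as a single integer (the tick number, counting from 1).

Tick 1: prefer A, take bolt from A; A=[nail,keg,reel,ingot,hinge] B=[mesh,clip,tube,valve,axle,shaft] C=[bolt]
Tick 2: prefer B, take mesh from B; A=[nail,keg,reel,ingot,hinge] B=[clip,tube,valve,axle,shaft] C=[bolt,mesh]
Tick 3: prefer A, take nail from A; A=[keg,reel,ingot,hinge] B=[clip,tube,valve,axle,shaft] C=[bolt,mesh,nail]

Answer: 3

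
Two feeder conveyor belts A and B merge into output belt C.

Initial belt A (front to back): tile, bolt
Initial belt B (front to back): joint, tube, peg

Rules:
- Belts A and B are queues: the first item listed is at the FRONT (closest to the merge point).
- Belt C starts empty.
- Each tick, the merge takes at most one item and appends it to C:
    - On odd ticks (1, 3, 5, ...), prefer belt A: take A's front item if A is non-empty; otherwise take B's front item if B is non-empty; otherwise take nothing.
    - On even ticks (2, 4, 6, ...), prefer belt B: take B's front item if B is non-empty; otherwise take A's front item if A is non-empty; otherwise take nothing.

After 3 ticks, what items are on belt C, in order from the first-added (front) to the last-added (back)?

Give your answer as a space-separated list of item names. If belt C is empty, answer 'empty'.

Answer: tile joint bolt

Derivation:
Tick 1: prefer A, take tile from A; A=[bolt] B=[joint,tube,peg] C=[tile]
Tick 2: prefer B, take joint from B; A=[bolt] B=[tube,peg] C=[tile,joint]
Tick 3: prefer A, take bolt from A; A=[-] B=[tube,peg] C=[tile,joint,bolt]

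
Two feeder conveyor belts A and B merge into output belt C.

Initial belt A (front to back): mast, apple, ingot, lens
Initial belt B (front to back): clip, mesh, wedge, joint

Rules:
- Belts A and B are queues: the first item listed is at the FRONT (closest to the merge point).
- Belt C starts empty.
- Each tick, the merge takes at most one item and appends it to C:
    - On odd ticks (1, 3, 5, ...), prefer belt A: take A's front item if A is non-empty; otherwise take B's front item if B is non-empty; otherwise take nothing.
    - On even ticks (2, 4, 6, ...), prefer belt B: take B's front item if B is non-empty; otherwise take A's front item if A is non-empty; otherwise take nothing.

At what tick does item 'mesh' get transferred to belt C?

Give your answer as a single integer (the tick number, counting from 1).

Answer: 4

Derivation:
Tick 1: prefer A, take mast from A; A=[apple,ingot,lens] B=[clip,mesh,wedge,joint] C=[mast]
Tick 2: prefer B, take clip from B; A=[apple,ingot,lens] B=[mesh,wedge,joint] C=[mast,clip]
Tick 3: prefer A, take apple from A; A=[ingot,lens] B=[mesh,wedge,joint] C=[mast,clip,apple]
Tick 4: prefer B, take mesh from B; A=[ingot,lens] B=[wedge,joint] C=[mast,clip,apple,mesh]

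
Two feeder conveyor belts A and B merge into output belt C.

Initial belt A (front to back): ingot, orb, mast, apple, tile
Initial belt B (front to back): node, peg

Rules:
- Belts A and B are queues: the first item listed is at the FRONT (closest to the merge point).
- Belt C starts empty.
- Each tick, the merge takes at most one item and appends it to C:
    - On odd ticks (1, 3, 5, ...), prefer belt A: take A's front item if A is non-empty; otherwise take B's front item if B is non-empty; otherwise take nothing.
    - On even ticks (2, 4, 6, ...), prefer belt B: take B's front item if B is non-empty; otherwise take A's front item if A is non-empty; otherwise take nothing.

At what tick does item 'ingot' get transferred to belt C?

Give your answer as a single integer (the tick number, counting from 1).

Tick 1: prefer A, take ingot from A; A=[orb,mast,apple,tile] B=[node,peg] C=[ingot]

Answer: 1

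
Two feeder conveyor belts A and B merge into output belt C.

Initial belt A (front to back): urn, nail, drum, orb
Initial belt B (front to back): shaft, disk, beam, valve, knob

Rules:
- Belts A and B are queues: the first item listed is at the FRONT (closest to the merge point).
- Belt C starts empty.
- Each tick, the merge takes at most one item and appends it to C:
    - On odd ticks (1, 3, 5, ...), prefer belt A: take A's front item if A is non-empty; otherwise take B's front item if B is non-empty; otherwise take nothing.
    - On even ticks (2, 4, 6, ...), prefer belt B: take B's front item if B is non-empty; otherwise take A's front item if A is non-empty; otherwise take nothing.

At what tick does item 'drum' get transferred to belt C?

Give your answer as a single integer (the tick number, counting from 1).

Answer: 5

Derivation:
Tick 1: prefer A, take urn from A; A=[nail,drum,orb] B=[shaft,disk,beam,valve,knob] C=[urn]
Tick 2: prefer B, take shaft from B; A=[nail,drum,orb] B=[disk,beam,valve,knob] C=[urn,shaft]
Tick 3: prefer A, take nail from A; A=[drum,orb] B=[disk,beam,valve,knob] C=[urn,shaft,nail]
Tick 4: prefer B, take disk from B; A=[drum,orb] B=[beam,valve,knob] C=[urn,shaft,nail,disk]
Tick 5: prefer A, take drum from A; A=[orb] B=[beam,valve,knob] C=[urn,shaft,nail,disk,drum]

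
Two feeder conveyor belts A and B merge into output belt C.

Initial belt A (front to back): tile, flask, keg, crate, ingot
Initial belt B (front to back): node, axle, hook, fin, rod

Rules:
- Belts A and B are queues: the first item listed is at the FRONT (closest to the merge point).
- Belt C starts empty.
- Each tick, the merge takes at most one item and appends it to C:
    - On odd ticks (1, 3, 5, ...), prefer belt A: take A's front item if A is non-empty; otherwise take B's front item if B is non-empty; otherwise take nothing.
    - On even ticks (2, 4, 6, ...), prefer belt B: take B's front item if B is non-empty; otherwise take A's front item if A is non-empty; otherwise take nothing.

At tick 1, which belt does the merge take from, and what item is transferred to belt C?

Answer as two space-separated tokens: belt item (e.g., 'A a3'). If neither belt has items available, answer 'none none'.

Tick 1: prefer A, take tile from A; A=[flask,keg,crate,ingot] B=[node,axle,hook,fin,rod] C=[tile]

Answer: A tile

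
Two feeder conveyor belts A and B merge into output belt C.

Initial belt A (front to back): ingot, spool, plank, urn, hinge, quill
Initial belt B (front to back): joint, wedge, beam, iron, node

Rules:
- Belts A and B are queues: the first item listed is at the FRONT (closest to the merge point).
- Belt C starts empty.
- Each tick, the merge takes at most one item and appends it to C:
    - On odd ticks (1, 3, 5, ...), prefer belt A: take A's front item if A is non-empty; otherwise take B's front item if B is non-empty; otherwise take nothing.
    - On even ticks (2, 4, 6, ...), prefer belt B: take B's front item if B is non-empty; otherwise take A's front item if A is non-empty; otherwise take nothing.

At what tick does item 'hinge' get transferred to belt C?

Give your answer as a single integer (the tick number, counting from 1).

Tick 1: prefer A, take ingot from A; A=[spool,plank,urn,hinge,quill] B=[joint,wedge,beam,iron,node] C=[ingot]
Tick 2: prefer B, take joint from B; A=[spool,plank,urn,hinge,quill] B=[wedge,beam,iron,node] C=[ingot,joint]
Tick 3: prefer A, take spool from A; A=[plank,urn,hinge,quill] B=[wedge,beam,iron,node] C=[ingot,joint,spool]
Tick 4: prefer B, take wedge from B; A=[plank,urn,hinge,quill] B=[beam,iron,node] C=[ingot,joint,spool,wedge]
Tick 5: prefer A, take plank from A; A=[urn,hinge,quill] B=[beam,iron,node] C=[ingot,joint,spool,wedge,plank]
Tick 6: prefer B, take beam from B; A=[urn,hinge,quill] B=[iron,node] C=[ingot,joint,spool,wedge,plank,beam]
Tick 7: prefer A, take urn from A; A=[hinge,quill] B=[iron,node] C=[ingot,joint,spool,wedge,plank,beam,urn]
Tick 8: prefer B, take iron from B; A=[hinge,quill] B=[node] C=[ingot,joint,spool,wedge,plank,beam,urn,iron]
Tick 9: prefer A, take hinge from A; A=[quill] B=[node] C=[ingot,joint,spool,wedge,plank,beam,urn,iron,hinge]

Answer: 9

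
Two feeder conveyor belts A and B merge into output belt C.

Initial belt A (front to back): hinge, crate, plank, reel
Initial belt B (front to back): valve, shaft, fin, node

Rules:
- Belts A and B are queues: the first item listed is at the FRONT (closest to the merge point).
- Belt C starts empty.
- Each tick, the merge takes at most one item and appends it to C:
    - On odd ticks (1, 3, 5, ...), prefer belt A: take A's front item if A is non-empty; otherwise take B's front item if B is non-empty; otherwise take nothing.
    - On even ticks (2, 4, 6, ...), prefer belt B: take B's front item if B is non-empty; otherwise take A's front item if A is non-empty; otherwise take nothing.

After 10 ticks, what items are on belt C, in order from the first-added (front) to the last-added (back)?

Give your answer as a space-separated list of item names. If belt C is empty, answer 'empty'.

Answer: hinge valve crate shaft plank fin reel node

Derivation:
Tick 1: prefer A, take hinge from A; A=[crate,plank,reel] B=[valve,shaft,fin,node] C=[hinge]
Tick 2: prefer B, take valve from B; A=[crate,plank,reel] B=[shaft,fin,node] C=[hinge,valve]
Tick 3: prefer A, take crate from A; A=[plank,reel] B=[shaft,fin,node] C=[hinge,valve,crate]
Tick 4: prefer B, take shaft from B; A=[plank,reel] B=[fin,node] C=[hinge,valve,crate,shaft]
Tick 5: prefer A, take plank from A; A=[reel] B=[fin,node] C=[hinge,valve,crate,shaft,plank]
Tick 6: prefer B, take fin from B; A=[reel] B=[node] C=[hinge,valve,crate,shaft,plank,fin]
Tick 7: prefer A, take reel from A; A=[-] B=[node] C=[hinge,valve,crate,shaft,plank,fin,reel]
Tick 8: prefer B, take node from B; A=[-] B=[-] C=[hinge,valve,crate,shaft,plank,fin,reel,node]
Tick 9: prefer A, both empty, nothing taken; A=[-] B=[-] C=[hinge,valve,crate,shaft,plank,fin,reel,node]
Tick 10: prefer B, both empty, nothing taken; A=[-] B=[-] C=[hinge,valve,crate,shaft,plank,fin,reel,node]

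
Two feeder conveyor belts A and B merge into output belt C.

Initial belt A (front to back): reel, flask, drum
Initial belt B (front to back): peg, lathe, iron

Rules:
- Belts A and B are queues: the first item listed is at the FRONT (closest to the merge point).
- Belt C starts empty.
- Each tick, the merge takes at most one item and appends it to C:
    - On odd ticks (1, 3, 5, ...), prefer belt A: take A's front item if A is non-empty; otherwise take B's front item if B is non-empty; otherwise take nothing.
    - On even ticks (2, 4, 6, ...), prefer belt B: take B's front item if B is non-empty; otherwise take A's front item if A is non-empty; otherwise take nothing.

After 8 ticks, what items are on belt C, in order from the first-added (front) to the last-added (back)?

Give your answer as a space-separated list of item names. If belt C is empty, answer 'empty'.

Tick 1: prefer A, take reel from A; A=[flask,drum] B=[peg,lathe,iron] C=[reel]
Tick 2: prefer B, take peg from B; A=[flask,drum] B=[lathe,iron] C=[reel,peg]
Tick 3: prefer A, take flask from A; A=[drum] B=[lathe,iron] C=[reel,peg,flask]
Tick 4: prefer B, take lathe from B; A=[drum] B=[iron] C=[reel,peg,flask,lathe]
Tick 5: prefer A, take drum from A; A=[-] B=[iron] C=[reel,peg,flask,lathe,drum]
Tick 6: prefer B, take iron from B; A=[-] B=[-] C=[reel,peg,flask,lathe,drum,iron]
Tick 7: prefer A, both empty, nothing taken; A=[-] B=[-] C=[reel,peg,flask,lathe,drum,iron]
Tick 8: prefer B, both empty, nothing taken; A=[-] B=[-] C=[reel,peg,flask,lathe,drum,iron]

Answer: reel peg flask lathe drum iron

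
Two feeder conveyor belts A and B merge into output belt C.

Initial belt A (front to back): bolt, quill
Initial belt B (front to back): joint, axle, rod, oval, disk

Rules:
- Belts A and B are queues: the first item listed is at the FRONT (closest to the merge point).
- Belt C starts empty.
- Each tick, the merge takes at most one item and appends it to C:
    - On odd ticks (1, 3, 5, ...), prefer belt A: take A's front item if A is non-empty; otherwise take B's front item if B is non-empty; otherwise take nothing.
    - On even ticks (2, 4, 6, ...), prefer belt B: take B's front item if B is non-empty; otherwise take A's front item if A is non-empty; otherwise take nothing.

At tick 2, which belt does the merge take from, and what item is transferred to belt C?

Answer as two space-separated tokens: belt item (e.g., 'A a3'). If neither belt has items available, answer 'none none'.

Tick 1: prefer A, take bolt from A; A=[quill] B=[joint,axle,rod,oval,disk] C=[bolt]
Tick 2: prefer B, take joint from B; A=[quill] B=[axle,rod,oval,disk] C=[bolt,joint]

Answer: B joint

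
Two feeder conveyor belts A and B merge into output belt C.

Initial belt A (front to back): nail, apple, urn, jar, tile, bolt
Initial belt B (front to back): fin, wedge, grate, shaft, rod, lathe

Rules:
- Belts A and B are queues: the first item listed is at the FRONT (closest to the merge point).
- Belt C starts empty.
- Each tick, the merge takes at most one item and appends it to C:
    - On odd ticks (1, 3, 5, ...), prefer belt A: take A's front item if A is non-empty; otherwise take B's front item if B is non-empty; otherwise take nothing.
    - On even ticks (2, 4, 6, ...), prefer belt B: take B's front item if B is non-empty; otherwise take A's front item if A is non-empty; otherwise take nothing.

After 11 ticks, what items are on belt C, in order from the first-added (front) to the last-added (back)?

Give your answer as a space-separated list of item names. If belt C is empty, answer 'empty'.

Answer: nail fin apple wedge urn grate jar shaft tile rod bolt

Derivation:
Tick 1: prefer A, take nail from A; A=[apple,urn,jar,tile,bolt] B=[fin,wedge,grate,shaft,rod,lathe] C=[nail]
Tick 2: prefer B, take fin from B; A=[apple,urn,jar,tile,bolt] B=[wedge,grate,shaft,rod,lathe] C=[nail,fin]
Tick 3: prefer A, take apple from A; A=[urn,jar,tile,bolt] B=[wedge,grate,shaft,rod,lathe] C=[nail,fin,apple]
Tick 4: prefer B, take wedge from B; A=[urn,jar,tile,bolt] B=[grate,shaft,rod,lathe] C=[nail,fin,apple,wedge]
Tick 5: prefer A, take urn from A; A=[jar,tile,bolt] B=[grate,shaft,rod,lathe] C=[nail,fin,apple,wedge,urn]
Tick 6: prefer B, take grate from B; A=[jar,tile,bolt] B=[shaft,rod,lathe] C=[nail,fin,apple,wedge,urn,grate]
Tick 7: prefer A, take jar from A; A=[tile,bolt] B=[shaft,rod,lathe] C=[nail,fin,apple,wedge,urn,grate,jar]
Tick 8: prefer B, take shaft from B; A=[tile,bolt] B=[rod,lathe] C=[nail,fin,apple,wedge,urn,grate,jar,shaft]
Tick 9: prefer A, take tile from A; A=[bolt] B=[rod,lathe] C=[nail,fin,apple,wedge,urn,grate,jar,shaft,tile]
Tick 10: prefer B, take rod from B; A=[bolt] B=[lathe] C=[nail,fin,apple,wedge,urn,grate,jar,shaft,tile,rod]
Tick 11: prefer A, take bolt from A; A=[-] B=[lathe] C=[nail,fin,apple,wedge,urn,grate,jar,shaft,tile,rod,bolt]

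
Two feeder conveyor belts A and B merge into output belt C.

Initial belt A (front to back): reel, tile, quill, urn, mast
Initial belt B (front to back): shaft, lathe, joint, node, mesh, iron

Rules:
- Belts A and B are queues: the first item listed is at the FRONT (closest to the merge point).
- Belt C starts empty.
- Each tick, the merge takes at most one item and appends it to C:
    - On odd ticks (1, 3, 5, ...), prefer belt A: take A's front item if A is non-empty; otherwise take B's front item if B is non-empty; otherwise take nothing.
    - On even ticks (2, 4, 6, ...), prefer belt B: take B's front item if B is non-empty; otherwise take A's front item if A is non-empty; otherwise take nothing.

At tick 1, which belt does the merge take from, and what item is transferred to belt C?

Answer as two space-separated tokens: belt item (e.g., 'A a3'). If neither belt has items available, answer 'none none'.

Tick 1: prefer A, take reel from A; A=[tile,quill,urn,mast] B=[shaft,lathe,joint,node,mesh,iron] C=[reel]

Answer: A reel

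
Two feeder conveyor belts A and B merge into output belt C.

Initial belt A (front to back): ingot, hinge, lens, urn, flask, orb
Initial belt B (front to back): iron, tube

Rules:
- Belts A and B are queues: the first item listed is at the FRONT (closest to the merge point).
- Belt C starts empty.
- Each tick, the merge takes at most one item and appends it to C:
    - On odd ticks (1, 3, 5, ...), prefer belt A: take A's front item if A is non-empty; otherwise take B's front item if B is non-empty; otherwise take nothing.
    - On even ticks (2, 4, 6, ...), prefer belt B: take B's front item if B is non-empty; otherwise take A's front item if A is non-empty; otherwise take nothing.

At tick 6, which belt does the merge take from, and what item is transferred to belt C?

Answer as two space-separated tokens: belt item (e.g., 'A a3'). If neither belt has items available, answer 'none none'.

Answer: A urn

Derivation:
Tick 1: prefer A, take ingot from A; A=[hinge,lens,urn,flask,orb] B=[iron,tube] C=[ingot]
Tick 2: prefer B, take iron from B; A=[hinge,lens,urn,flask,orb] B=[tube] C=[ingot,iron]
Tick 3: prefer A, take hinge from A; A=[lens,urn,flask,orb] B=[tube] C=[ingot,iron,hinge]
Tick 4: prefer B, take tube from B; A=[lens,urn,flask,orb] B=[-] C=[ingot,iron,hinge,tube]
Tick 5: prefer A, take lens from A; A=[urn,flask,orb] B=[-] C=[ingot,iron,hinge,tube,lens]
Tick 6: prefer B, take urn from A; A=[flask,orb] B=[-] C=[ingot,iron,hinge,tube,lens,urn]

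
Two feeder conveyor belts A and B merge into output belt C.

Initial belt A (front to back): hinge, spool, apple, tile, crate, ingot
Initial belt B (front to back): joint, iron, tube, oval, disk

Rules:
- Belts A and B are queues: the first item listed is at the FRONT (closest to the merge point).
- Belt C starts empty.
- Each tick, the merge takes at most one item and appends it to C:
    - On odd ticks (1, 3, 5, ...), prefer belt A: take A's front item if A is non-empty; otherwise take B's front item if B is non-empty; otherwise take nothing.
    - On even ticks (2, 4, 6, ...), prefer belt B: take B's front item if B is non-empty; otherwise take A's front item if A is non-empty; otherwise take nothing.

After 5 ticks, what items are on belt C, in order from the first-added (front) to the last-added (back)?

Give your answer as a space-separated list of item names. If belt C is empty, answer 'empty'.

Answer: hinge joint spool iron apple

Derivation:
Tick 1: prefer A, take hinge from A; A=[spool,apple,tile,crate,ingot] B=[joint,iron,tube,oval,disk] C=[hinge]
Tick 2: prefer B, take joint from B; A=[spool,apple,tile,crate,ingot] B=[iron,tube,oval,disk] C=[hinge,joint]
Tick 3: prefer A, take spool from A; A=[apple,tile,crate,ingot] B=[iron,tube,oval,disk] C=[hinge,joint,spool]
Tick 4: prefer B, take iron from B; A=[apple,tile,crate,ingot] B=[tube,oval,disk] C=[hinge,joint,spool,iron]
Tick 5: prefer A, take apple from A; A=[tile,crate,ingot] B=[tube,oval,disk] C=[hinge,joint,spool,iron,apple]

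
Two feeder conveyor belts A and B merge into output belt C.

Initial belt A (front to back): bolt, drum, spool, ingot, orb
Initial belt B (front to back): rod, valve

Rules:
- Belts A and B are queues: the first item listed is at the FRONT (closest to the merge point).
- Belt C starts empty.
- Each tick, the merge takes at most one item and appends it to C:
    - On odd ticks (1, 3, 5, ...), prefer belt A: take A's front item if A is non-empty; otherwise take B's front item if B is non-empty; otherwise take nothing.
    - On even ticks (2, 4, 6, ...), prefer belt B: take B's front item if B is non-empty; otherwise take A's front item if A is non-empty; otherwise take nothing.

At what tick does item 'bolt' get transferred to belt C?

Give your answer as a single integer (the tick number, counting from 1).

Tick 1: prefer A, take bolt from A; A=[drum,spool,ingot,orb] B=[rod,valve] C=[bolt]

Answer: 1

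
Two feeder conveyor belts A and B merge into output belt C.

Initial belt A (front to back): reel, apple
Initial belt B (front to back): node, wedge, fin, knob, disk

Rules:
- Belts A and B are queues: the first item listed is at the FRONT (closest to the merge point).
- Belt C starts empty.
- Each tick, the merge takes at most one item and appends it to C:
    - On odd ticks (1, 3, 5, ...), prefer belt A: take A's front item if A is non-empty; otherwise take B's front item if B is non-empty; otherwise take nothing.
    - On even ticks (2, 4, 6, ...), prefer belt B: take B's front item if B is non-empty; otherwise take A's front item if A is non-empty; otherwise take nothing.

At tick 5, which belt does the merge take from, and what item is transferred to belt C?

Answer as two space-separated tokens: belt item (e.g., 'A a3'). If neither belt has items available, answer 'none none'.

Answer: B fin

Derivation:
Tick 1: prefer A, take reel from A; A=[apple] B=[node,wedge,fin,knob,disk] C=[reel]
Tick 2: prefer B, take node from B; A=[apple] B=[wedge,fin,knob,disk] C=[reel,node]
Tick 3: prefer A, take apple from A; A=[-] B=[wedge,fin,knob,disk] C=[reel,node,apple]
Tick 4: prefer B, take wedge from B; A=[-] B=[fin,knob,disk] C=[reel,node,apple,wedge]
Tick 5: prefer A, take fin from B; A=[-] B=[knob,disk] C=[reel,node,apple,wedge,fin]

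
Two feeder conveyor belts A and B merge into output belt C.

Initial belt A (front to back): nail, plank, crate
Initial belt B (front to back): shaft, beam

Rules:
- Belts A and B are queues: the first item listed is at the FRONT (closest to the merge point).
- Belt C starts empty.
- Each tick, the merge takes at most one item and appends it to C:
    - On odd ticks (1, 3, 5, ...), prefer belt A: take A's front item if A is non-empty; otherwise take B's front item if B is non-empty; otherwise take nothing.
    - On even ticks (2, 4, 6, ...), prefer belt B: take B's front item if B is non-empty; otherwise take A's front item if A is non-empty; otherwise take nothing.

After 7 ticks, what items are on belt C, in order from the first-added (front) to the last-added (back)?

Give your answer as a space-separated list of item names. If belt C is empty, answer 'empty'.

Answer: nail shaft plank beam crate

Derivation:
Tick 1: prefer A, take nail from A; A=[plank,crate] B=[shaft,beam] C=[nail]
Tick 2: prefer B, take shaft from B; A=[plank,crate] B=[beam] C=[nail,shaft]
Tick 3: prefer A, take plank from A; A=[crate] B=[beam] C=[nail,shaft,plank]
Tick 4: prefer B, take beam from B; A=[crate] B=[-] C=[nail,shaft,plank,beam]
Tick 5: prefer A, take crate from A; A=[-] B=[-] C=[nail,shaft,plank,beam,crate]
Tick 6: prefer B, both empty, nothing taken; A=[-] B=[-] C=[nail,shaft,plank,beam,crate]
Tick 7: prefer A, both empty, nothing taken; A=[-] B=[-] C=[nail,shaft,plank,beam,crate]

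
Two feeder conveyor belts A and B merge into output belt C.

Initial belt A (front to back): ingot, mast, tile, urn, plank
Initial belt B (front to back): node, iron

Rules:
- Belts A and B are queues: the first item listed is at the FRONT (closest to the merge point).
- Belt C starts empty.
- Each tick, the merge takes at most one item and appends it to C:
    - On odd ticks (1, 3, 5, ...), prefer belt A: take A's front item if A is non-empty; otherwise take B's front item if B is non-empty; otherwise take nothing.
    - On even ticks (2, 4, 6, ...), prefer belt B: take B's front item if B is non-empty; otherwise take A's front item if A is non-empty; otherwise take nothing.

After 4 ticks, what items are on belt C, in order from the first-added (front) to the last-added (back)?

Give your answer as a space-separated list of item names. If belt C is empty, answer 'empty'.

Tick 1: prefer A, take ingot from A; A=[mast,tile,urn,plank] B=[node,iron] C=[ingot]
Tick 2: prefer B, take node from B; A=[mast,tile,urn,plank] B=[iron] C=[ingot,node]
Tick 3: prefer A, take mast from A; A=[tile,urn,plank] B=[iron] C=[ingot,node,mast]
Tick 4: prefer B, take iron from B; A=[tile,urn,plank] B=[-] C=[ingot,node,mast,iron]

Answer: ingot node mast iron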